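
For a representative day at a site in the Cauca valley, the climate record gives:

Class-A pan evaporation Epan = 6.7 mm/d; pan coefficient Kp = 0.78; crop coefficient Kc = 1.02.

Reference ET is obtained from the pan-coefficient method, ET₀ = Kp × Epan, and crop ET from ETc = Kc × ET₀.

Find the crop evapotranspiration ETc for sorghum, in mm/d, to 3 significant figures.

5.33 mm/d

ET₀ = 0.78 × 6.7 = 5.2260 mm/d
ETc = Kc × ET₀ = 1.02 × 5.2260 = 5.3305 mm/d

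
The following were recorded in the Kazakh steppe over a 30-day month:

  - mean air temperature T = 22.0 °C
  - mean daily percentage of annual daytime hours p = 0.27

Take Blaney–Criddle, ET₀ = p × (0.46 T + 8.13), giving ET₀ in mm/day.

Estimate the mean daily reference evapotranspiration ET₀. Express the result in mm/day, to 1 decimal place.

ET₀ = 0.27 × (0.46 × 22.0 + 8.13) = 0.27 × 18.250 = 4.9275 mm/d

4.9 mm/day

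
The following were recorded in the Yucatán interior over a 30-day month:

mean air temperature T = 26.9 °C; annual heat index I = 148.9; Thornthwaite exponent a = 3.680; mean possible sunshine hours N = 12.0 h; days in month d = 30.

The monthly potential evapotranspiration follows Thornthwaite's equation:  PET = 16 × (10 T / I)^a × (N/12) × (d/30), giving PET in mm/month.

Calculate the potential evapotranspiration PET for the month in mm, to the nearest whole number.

141 mm

10T/I = 10 × 26.9 / 148.9 = 1.8066
(10T/I)^a = 1.8066^3.680 = 8.8156
Uncorrected PET = 16 × 8.8156 = 141.050 mm
Correction = (N/12)(d/30) = (12.0/12)(30/30) = 1.0000
PET = 141.050 × 1.0000 = 141.050 mm/month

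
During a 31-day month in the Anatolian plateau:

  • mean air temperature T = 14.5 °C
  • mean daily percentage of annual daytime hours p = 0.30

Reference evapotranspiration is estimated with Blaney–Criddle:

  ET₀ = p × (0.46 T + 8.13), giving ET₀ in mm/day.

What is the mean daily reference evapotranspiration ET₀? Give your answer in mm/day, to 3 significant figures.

ET₀ = 0.30 × (0.46 × 14.5 + 8.13) = 0.30 × 14.800 = 4.4400 mm/d

4.44 mm/day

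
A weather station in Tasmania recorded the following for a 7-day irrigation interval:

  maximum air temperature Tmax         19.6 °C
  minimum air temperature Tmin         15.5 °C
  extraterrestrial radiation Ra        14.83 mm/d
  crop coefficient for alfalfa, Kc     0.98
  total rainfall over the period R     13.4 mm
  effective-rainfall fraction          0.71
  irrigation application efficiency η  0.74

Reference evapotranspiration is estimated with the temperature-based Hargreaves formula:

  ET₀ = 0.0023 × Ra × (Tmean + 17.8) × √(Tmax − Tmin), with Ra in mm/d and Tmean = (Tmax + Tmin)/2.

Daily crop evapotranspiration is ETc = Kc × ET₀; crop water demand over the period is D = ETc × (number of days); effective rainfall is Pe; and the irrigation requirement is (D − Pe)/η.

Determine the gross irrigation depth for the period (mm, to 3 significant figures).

Tmean = (19.6 + 15.5)/2 = 17.55 °C
ET₀ = 0.0023 × 14.83 × (17.55 + 17.8) × √4.1 = 0.0023 × 14.83 × 35.35 × 2.0248 = 2.4414 mm/d
ETc = Kc × ET₀ = 0.98 × 2.4414 = 2.3926 mm/d
Crop demand D = ETc × 7 d = 2.3926 × 7 = 16.748 mm
Pe = 0.71 × 13.4 = 9.514 mm
D − Pe = 16.748 − 9.514 = 7.234 mm
Gross irrigation = 7.234 / 0.74 = 9.776 mm

9.78 mm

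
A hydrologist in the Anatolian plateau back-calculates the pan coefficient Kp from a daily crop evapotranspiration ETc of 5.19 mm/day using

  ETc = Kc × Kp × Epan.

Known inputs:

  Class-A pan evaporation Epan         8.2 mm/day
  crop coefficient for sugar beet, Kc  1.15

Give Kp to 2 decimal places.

0.55

ETc = Kc × Kp × Epan  ⇒  Kp = ETc / (Kc × Epan)
Kp = 5.19 / (1.15 × 8.2) = 5.19 / 9.430 = 0.5504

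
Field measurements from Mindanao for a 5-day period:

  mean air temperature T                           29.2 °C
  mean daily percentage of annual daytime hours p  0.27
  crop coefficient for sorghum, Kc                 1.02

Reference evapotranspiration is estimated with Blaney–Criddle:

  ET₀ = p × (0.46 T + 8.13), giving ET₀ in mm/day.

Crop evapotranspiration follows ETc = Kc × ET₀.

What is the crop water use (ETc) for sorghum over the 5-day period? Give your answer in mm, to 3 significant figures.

ET₀ = 0.27 × (0.46 × 29.2 + 8.13) = 0.27 × 21.562 = 5.8217 mm/d
ETc = Kc × ET₀ = 1.02 × 5.8217 = 5.9381 mm/d
Over 5 days: 5.9381 × 5 = 29.691 mm

29.7 mm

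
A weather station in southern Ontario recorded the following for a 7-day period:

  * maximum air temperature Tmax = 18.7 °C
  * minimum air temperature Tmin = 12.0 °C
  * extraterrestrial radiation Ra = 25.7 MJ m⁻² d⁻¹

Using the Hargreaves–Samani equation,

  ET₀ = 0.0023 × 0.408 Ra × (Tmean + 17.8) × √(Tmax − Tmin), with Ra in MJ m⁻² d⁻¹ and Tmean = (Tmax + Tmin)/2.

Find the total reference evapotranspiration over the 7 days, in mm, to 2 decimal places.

14.49 mm

Tmean = (18.7 + 12.0)/2 = 15.35 °C
0.408 Ra = 0.408 × 25.7 = 10.4856 mm/d equivalent
ET₀ = 0.0023 × 10.4856 × (15.35 + 17.8) × √6.7 = 0.0023 × 10.4856 × 33.15 × 2.5884 = 2.0694 mm/d
Over 7 days: 2.0694 × 7 = 14.486 mm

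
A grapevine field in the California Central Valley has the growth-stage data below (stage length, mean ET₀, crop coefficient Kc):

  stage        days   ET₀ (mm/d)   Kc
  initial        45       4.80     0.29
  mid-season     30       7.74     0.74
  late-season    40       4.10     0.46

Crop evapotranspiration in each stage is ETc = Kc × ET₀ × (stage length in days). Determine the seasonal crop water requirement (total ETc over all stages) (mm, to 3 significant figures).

310 mm

initial: 0.29 × 4.80 × 45 = 62.64 mm
mid-season: 0.74 × 7.74 × 30 = 171.83 mm
late-season: 0.46 × 4.10 × 40 = 75.44 mm
Seasonal total = 309.91 mm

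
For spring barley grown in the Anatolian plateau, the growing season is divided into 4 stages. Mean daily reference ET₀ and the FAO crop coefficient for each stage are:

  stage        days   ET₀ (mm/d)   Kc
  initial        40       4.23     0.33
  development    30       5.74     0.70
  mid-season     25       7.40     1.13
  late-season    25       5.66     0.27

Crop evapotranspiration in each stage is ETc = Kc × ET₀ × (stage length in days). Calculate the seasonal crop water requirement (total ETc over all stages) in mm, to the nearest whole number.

424 mm

initial: 0.33 × 4.23 × 40 = 55.84 mm
development: 0.70 × 5.74 × 30 = 120.54 mm
mid-season: 1.13 × 7.40 × 25 = 209.05 mm
late-season: 0.27 × 5.66 × 25 = 38.21 mm
Seasonal total = 423.64 mm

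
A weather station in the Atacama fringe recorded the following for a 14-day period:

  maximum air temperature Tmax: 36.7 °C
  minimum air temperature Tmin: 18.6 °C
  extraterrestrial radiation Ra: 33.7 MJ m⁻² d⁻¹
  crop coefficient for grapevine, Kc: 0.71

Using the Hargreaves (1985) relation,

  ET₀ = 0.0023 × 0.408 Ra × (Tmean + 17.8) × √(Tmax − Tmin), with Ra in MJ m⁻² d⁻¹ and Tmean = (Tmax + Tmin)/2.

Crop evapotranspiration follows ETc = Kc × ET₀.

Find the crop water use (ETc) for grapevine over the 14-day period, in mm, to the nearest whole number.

61 mm

Tmean = (36.7 + 18.6)/2 = 27.65 °C
0.408 Ra = 0.408 × 33.7 = 13.7496 mm/d equivalent
ET₀ = 0.0023 × 13.7496 × (27.65 + 17.8) × √18.1 = 0.0023 × 13.7496 × 45.45 × 4.2544 = 6.1149 mm/d
ETc = Kc × ET₀ = 0.71 × 6.1149 = 4.3416 mm/d
Over 14 days: 4.3416 × 14 = 60.782 mm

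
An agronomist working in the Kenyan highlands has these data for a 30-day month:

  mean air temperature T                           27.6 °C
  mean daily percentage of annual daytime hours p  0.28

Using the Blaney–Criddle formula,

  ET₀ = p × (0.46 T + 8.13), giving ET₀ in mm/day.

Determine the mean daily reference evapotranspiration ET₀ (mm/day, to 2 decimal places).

5.83 mm/day

ET₀ = 0.28 × (0.46 × 27.6 + 8.13) = 0.28 × 20.826 = 5.8313 mm/d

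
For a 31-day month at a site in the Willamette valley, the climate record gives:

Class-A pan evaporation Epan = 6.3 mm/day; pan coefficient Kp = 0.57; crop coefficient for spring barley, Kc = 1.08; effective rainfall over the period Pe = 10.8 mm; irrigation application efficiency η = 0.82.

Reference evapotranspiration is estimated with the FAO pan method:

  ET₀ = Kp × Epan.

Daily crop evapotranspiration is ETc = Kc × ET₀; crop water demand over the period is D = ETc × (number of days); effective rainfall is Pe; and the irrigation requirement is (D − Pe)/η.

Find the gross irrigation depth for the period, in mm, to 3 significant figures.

133 mm

ET₀ = 0.57 × 6.3 = 3.5910 mm/d
ETc = Kc × ET₀ = 1.08 × 3.5910 = 3.8783 mm/d
Crop demand D = ETc × 31 d = 3.8783 × 31 = 120.227 mm
D − Pe = 120.227 − 10.8 = 109.427 mm
Gross irrigation = 109.427 / 0.82 = 133.448 mm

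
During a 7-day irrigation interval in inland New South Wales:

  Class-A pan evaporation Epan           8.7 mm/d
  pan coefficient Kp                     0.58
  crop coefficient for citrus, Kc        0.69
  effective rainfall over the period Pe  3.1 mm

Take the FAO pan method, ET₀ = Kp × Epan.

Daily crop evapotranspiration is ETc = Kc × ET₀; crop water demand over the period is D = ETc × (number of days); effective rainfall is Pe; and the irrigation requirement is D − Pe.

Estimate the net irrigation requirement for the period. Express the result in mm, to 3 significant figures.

21.3 mm

ET₀ = 0.58 × 8.7 = 5.0460 mm/d
ETc = Kc × ET₀ = 0.69 × 5.0460 = 3.4817 mm/d
Crop demand D = ETc × 7 d = 3.4817 × 7 = 24.372 mm
D − Pe = 24.372 − 3.1 = 21.272 mm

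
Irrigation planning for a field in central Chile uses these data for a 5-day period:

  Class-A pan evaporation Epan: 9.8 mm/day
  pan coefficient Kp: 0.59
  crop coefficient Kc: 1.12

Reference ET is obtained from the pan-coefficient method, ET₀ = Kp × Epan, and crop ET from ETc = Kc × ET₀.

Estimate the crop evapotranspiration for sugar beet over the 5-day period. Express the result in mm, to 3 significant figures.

32.4 mm

ET₀ = 0.59 × 9.8 = 5.7820 mm/d
ETc = Kc × ET₀ = 1.12 × 5.7820 = 6.4758 mm/d
Over 5 days: 6.4758 × 5 = 32.379 mm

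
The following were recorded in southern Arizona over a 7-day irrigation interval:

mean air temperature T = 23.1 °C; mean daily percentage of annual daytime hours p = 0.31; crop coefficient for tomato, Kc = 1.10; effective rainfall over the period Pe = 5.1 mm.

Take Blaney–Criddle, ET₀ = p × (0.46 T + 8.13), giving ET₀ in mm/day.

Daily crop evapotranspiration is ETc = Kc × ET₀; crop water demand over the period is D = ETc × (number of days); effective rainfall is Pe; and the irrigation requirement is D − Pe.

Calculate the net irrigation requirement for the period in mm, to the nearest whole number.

40 mm

ET₀ = 0.31 × (0.46 × 23.1 + 8.13) = 0.31 × 18.756 = 5.8144 mm/d
ETc = Kc × ET₀ = 1.10 × 5.8144 = 6.3958 mm/d
Crop demand D = ETc × 7 d = 6.3958 × 7 = 44.771 mm
D − Pe = 44.771 − 5.1 = 39.671 mm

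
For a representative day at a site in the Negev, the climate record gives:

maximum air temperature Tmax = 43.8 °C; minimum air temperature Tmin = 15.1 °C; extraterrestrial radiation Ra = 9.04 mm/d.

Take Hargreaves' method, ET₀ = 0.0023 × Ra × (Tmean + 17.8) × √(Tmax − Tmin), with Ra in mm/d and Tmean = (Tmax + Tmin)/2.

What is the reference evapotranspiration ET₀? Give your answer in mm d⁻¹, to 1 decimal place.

5.3 mm d⁻¹

Tmean = (43.8 + 15.1)/2 = 29.45 °C
ET₀ = 0.0023 × 9.04 × (29.45 + 17.8) × √28.7 = 0.0023 × 9.04 × 47.25 × 5.3572 = 5.2630 mm/d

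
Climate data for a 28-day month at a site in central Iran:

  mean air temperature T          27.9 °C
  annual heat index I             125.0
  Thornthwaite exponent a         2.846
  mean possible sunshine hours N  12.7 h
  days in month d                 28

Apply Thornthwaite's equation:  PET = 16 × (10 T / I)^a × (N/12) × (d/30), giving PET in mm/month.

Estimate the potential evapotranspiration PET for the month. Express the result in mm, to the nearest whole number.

155 mm

10T/I = 10 × 27.9 / 125.0 = 2.2320
(10T/I)^a = 2.2320^2.846 = 9.8262
Uncorrected PET = 16 × 9.8262 = 157.219 mm
Correction = (N/12)(d/30) = (12.7/12)(28/30) = 0.9878
PET = 157.219 × 0.9878 = 155.301 mm/month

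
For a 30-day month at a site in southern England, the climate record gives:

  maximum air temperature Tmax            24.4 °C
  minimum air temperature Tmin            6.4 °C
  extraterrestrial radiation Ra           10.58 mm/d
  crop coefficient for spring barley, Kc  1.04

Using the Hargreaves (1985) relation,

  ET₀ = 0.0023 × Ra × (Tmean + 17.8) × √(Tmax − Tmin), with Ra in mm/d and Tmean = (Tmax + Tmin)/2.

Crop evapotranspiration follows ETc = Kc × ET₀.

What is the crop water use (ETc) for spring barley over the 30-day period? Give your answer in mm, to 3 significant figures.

Tmean = (24.4 + 6.4)/2 = 15.40 °C
ET₀ = 0.0023 × 10.58 × (15.40 + 17.8) × √18.0 = 0.0023 × 10.58 × 33.20 × 4.2426 = 3.4275 mm/d
ETc = Kc × ET₀ = 1.04 × 3.4275 = 3.5646 mm/d
Over 30 days: 3.5646 × 30 = 106.938 mm

107 mm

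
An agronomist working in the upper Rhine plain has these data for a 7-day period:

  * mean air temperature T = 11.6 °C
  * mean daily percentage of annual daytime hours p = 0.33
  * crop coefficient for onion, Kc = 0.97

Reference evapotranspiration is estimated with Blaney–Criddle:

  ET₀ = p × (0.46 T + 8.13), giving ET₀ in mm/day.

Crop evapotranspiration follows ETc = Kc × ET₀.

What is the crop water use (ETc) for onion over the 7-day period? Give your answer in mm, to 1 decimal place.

ET₀ = 0.33 × (0.46 × 11.6 + 8.13) = 0.33 × 13.466 = 4.4438 mm/d
ETc = Kc × ET₀ = 0.97 × 4.4438 = 4.3105 mm/d
Over 7 days: 4.3105 × 7 = 30.174 mm

30.2 mm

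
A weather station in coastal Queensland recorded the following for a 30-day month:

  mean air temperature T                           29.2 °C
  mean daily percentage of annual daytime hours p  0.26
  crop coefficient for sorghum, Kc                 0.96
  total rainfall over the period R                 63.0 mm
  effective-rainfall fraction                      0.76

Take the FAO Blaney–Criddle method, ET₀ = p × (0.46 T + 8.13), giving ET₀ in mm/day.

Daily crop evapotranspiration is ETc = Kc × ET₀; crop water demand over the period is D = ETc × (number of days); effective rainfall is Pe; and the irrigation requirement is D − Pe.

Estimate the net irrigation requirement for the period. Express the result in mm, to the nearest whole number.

114 mm

ET₀ = 0.26 × (0.46 × 29.2 + 8.13) = 0.26 × 21.562 = 5.6061 mm/d
ETc = Kc × ET₀ = 0.96 × 5.6061 = 5.3819 mm/d
Crop demand D = ETc × 30 d = 5.3819 × 30 = 161.457 mm
Pe = 0.76 × 63.0 = 47.880 mm
D − Pe = 161.457 − 47.880 = 113.577 mm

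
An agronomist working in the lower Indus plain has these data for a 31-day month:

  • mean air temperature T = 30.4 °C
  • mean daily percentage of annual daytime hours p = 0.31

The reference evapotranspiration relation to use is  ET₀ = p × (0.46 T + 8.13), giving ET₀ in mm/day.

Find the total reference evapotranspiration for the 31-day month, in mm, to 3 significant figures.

213 mm

ET₀ = 0.31 × (0.46 × 30.4 + 8.13) = 0.31 × 22.114 = 6.8553 mm/d
Monthly total = 6.8553 × 31 = 212.514 mm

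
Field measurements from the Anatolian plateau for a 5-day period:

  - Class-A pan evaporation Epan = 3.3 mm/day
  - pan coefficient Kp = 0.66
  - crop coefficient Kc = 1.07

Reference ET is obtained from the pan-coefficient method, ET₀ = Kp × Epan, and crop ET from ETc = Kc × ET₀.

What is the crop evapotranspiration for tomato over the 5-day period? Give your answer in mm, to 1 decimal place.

ET₀ = 0.66 × 3.3 = 2.1780 mm/d
ETc = Kc × ET₀ = 1.07 × 2.1780 = 2.3305 mm/d
Over 5 days: 2.3305 × 5 = 11.653 mm

11.7 mm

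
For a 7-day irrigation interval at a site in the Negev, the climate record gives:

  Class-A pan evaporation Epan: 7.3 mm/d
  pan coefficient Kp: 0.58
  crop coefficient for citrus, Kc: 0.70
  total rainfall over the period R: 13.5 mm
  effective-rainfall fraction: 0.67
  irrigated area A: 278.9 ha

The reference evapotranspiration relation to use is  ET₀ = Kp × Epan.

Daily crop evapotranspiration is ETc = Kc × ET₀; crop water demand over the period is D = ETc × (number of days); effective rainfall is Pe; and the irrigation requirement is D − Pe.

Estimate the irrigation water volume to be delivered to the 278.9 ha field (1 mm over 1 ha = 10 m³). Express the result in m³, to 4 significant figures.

ET₀ = 0.58 × 7.3 = 4.2340 mm/d
ETc = Kc × ET₀ = 0.70 × 4.2340 = 2.9638 mm/d
Crop demand D = ETc × 7 d = 2.9638 × 7 = 20.747 mm
Pe = 0.67 × 13.5 = 9.045 mm
D − Pe = 20.747 − 9.045 = 11.702 mm
Volume = 11.702 mm × 278.9 ha × 10 = 32636.9 m³

32640 m³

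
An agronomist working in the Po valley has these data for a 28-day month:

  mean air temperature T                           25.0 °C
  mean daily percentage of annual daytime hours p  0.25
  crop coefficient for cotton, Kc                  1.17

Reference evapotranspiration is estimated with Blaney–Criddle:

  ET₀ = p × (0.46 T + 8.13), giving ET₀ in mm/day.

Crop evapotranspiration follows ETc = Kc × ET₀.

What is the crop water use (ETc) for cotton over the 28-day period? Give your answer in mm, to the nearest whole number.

161 mm

ET₀ = 0.25 × (0.46 × 25.0 + 8.13) = 0.25 × 19.630 = 4.9075 mm/d
ETc = Kc × ET₀ = 1.17 × 4.9075 = 5.7418 mm/d
Over 28 days: 5.7418 × 28 = 160.770 mm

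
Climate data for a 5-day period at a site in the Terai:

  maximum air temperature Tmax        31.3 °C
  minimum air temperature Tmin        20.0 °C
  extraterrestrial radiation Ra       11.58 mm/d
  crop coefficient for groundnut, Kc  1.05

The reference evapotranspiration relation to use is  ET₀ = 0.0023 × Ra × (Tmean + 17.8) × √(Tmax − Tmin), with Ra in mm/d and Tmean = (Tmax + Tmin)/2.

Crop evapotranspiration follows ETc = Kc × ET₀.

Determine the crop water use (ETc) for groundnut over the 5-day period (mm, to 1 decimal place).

Tmean = (31.3 + 20.0)/2 = 25.65 °C
ET₀ = 0.0023 × 11.58 × (25.65 + 17.8) × √11.3 = 0.0023 × 11.58 × 43.45 × 3.3615 = 3.8901 mm/d
ETc = Kc × ET₀ = 1.05 × 3.8901 = 4.0846 mm/d
Over 5 days: 4.0846 × 5 = 20.423 mm

20.4 mm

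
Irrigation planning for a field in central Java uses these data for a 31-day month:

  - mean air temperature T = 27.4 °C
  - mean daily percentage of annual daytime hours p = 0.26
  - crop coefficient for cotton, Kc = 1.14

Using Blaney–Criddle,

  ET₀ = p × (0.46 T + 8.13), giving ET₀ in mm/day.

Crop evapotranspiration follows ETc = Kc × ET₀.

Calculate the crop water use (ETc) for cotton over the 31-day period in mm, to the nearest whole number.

ET₀ = 0.26 × (0.46 × 27.4 + 8.13) = 0.26 × 20.734 = 5.3908 mm/d
ETc = Kc × ET₀ = 1.14 × 5.3908 = 6.1455 mm/d
Over 31 days: 6.1455 × 31 = 190.511 mm

191 mm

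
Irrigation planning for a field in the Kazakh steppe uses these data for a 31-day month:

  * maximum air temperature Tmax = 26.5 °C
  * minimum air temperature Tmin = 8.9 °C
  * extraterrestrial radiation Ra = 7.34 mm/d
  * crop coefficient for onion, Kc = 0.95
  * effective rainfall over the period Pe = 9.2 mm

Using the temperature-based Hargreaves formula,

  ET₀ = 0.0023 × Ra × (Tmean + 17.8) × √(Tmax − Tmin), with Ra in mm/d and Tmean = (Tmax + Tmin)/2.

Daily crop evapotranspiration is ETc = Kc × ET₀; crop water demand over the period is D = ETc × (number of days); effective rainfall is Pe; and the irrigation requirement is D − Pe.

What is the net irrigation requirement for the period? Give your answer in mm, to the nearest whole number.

Tmean = (26.5 + 8.9)/2 = 17.70 °C
ET₀ = 0.0023 × 7.34 × (17.70 + 17.8) × √17.6 = 0.0023 × 7.34 × 35.50 × 4.1952 = 2.5142 mm/d
ETc = Kc × ET₀ = 0.95 × 2.5142 = 2.3885 mm/d
Crop demand D = ETc × 31 d = 2.3885 × 31 = 74.044 mm
D − Pe = 74.044 − 9.2 = 64.844 mm

65 mm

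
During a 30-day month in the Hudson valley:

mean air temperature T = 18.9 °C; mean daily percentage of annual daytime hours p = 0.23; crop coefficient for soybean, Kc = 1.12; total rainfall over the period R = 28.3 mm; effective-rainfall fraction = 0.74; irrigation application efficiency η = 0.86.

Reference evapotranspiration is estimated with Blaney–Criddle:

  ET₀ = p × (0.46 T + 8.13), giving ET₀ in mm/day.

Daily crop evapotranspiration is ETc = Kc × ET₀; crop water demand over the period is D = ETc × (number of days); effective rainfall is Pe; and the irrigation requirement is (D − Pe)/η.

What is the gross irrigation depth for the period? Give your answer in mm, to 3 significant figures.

127 mm

ET₀ = 0.23 × (0.46 × 18.9 + 8.13) = 0.23 × 16.824 = 3.8695 mm/d
ETc = Kc × ET₀ = 1.12 × 3.8695 = 4.3338 mm/d
Crop demand D = ETc × 30 d = 4.3338 × 30 = 130.014 mm
Pe = 0.74 × 28.3 = 20.942 mm
D − Pe = 130.014 − 20.942 = 109.072 mm
Gross irrigation = 109.072 / 0.86 = 126.828 mm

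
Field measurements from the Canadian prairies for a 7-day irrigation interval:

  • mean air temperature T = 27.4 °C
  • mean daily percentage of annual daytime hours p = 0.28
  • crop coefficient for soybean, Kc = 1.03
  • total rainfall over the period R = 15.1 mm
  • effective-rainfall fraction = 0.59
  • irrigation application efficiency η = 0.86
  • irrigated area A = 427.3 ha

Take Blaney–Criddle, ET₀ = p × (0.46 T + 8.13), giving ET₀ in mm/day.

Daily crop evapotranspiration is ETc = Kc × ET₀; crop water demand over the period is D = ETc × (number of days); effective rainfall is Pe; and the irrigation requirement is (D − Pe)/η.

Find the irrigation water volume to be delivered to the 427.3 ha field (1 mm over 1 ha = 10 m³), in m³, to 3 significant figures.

ET₀ = 0.28 × (0.46 × 27.4 + 8.13) = 0.28 × 20.734 = 5.8055 mm/d
ETc = Kc × ET₀ = 1.03 × 5.8055 = 5.9797 mm/d
Crop demand D = ETc × 7 d = 5.9797 × 7 = 41.858 mm
Pe = 0.59 × 15.1 = 8.909 mm
D − Pe = 41.858 − 8.909 = 32.949 mm
Gross irrigation = 32.949 / 0.86 = 38.313 mm
Volume = 38.313 mm × 427.3 ha × 10 = 163711.4 m³

164000 m³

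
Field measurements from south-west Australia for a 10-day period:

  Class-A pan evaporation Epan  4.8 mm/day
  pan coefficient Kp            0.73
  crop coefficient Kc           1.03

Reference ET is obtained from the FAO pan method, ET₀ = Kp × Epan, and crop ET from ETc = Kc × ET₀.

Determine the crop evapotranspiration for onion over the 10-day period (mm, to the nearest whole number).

ET₀ = 0.73 × 4.8 = 3.5040 mm/d
ETc = Kc × ET₀ = 1.03 × 3.5040 = 3.6091 mm/d
Over 10 days: 3.6091 × 10 = 36.091 mm

36 mm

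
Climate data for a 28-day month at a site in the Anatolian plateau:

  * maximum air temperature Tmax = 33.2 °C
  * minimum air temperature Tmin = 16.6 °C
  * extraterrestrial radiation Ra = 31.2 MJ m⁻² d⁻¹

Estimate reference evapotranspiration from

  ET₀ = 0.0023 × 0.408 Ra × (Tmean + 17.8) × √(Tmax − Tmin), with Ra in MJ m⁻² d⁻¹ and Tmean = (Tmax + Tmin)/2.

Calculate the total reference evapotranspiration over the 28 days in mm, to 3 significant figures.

143 mm

Tmean = (33.2 + 16.6)/2 = 24.90 °C
0.408 Ra = 0.408 × 31.2 = 12.7296 mm/d equivalent
ET₀ = 0.0023 × 12.7296 × (24.90 + 17.8) × √16.6 = 0.0023 × 12.7296 × 42.70 × 4.0743 = 5.0936 mm/d
Over 28 days: 5.0936 × 28 = 142.621 mm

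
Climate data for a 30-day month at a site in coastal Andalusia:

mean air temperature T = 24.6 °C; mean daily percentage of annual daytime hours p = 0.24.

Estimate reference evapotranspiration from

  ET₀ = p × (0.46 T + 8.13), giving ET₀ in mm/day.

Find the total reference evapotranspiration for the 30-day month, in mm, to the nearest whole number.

140 mm

ET₀ = 0.24 × (0.46 × 24.6 + 8.13) = 0.24 × 19.446 = 4.6670 mm/d
Monthly total = 4.6670 × 30 = 140.010 mm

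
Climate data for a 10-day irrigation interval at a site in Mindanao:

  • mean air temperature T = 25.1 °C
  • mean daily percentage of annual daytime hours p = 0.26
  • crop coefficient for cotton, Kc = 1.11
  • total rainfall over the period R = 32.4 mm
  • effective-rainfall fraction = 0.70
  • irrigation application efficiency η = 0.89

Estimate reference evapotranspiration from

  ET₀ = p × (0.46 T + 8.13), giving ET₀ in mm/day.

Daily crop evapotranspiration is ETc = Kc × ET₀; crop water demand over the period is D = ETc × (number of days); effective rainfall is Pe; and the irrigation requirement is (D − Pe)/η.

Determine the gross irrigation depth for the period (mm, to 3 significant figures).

38.3 mm

ET₀ = 0.26 × (0.46 × 25.1 + 8.13) = 0.26 × 19.676 = 5.1158 mm/d
ETc = Kc × ET₀ = 1.11 × 5.1158 = 5.6785 mm/d
Crop demand D = ETc × 10 d = 5.6785 × 10 = 56.785 mm
Pe = 0.70 × 32.4 = 22.680 mm
D − Pe = 56.785 − 22.680 = 34.105 mm
Gross irrigation = 34.105 / 0.89 = 38.320 mm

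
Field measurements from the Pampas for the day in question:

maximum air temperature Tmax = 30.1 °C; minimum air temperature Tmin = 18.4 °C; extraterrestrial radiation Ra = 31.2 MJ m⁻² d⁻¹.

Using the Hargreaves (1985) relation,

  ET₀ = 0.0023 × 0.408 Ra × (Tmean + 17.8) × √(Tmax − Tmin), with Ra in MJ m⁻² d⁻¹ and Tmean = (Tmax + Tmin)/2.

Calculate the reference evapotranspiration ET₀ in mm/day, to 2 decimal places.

4.21 mm/day

Tmean = (30.1 + 18.4)/2 = 24.25 °C
0.408 Ra = 0.408 × 31.2 = 12.7296 mm/d equivalent
ET₀ = 0.0023 × 12.7296 × (24.25 + 17.8) × √11.7 = 0.0023 × 12.7296 × 42.05 × 3.4205 = 4.2111 mm/d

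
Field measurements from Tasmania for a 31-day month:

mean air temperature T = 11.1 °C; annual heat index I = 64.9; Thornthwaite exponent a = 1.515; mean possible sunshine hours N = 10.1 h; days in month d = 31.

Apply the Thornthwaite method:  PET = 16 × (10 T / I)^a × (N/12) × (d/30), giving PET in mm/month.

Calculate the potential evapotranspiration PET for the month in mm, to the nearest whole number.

31 mm

10T/I = 10 × 11.1 / 64.9 = 1.7103
(10T/I)^a = 1.7103^1.515 = 2.2548
Uncorrected PET = 16 × 2.2548 = 36.077 mm
Correction = (N/12)(d/30) = (10.1/12)(31/30) = 0.8697
PET = 36.077 × 0.8697 = 31.376 mm/month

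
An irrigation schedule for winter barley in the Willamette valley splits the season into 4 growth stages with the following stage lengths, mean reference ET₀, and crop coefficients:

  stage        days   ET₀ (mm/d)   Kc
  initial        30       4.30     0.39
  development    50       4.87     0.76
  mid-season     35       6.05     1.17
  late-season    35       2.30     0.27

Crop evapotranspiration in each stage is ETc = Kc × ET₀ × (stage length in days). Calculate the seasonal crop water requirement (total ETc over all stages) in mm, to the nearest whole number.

505 mm

initial: 0.39 × 4.30 × 30 = 50.31 mm
development: 0.76 × 4.87 × 50 = 185.06 mm
mid-season: 1.17 × 6.05 × 35 = 247.75 mm
late-season: 0.27 × 2.30 × 35 = 21.74 mm
Seasonal total = 504.86 mm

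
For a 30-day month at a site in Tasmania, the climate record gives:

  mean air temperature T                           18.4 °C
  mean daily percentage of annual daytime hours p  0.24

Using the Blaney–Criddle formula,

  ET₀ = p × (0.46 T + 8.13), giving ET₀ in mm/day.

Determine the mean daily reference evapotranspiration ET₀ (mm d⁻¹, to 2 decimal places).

ET₀ = 0.24 × (0.46 × 18.4 + 8.13) = 0.24 × 16.594 = 3.9826 mm/d

3.98 mm d⁻¹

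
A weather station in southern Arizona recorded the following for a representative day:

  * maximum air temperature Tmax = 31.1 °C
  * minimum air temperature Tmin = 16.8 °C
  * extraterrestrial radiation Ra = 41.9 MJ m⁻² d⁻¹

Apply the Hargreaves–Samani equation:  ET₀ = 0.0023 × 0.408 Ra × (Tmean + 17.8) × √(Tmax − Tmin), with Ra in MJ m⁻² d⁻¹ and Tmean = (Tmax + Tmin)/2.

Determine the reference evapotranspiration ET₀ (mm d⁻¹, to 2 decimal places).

Tmean = (31.1 + 16.8)/2 = 23.95 °C
0.408 Ra = 0.408 × 41.9 = 17.0952 mm/d equivalent
ET₀ = 0.0023 × 17.0952 × (23.95 + 17.8) × √14.3 = 0.0023 × 17.0952 × 41.75 × 3.7815 = 6.2076 mm/d

6.21 mm d⁻¹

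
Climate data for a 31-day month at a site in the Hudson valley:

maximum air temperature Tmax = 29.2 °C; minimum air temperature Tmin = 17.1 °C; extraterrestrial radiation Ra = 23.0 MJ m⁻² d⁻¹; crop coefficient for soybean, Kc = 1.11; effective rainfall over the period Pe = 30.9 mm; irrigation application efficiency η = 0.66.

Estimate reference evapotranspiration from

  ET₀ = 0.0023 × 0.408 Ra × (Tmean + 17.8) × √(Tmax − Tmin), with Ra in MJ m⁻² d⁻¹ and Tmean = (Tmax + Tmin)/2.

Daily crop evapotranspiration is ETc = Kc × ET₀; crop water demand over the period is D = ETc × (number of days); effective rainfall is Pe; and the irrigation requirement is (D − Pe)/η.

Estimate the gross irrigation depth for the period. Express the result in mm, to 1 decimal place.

Tmean = (29.2 + 17.1)/2 = 23.15 °C
0.408 Ra = 0.408 × 23.0 = 9.3840 mm/d equivalent
ET₀ = 0.0023 × 9.3840 × (23.15 + 17.8) × √12.1 = 0.0023 × 9.3840 × 40.95 × 3.4785 = 3.0744 mm/d
ETc = Kc × ET₀ = 1.11 × 3.0744 = 3.4126 mm/d
Crop demand D = ETc × 31 d = 3.4126 × 31 = 105.791 mm
D − Pe = 105.791 − 30.9 = 74.891 mm
Gross irrigation = 74.891 / 0.66 = 113.471 mm

113.5 mm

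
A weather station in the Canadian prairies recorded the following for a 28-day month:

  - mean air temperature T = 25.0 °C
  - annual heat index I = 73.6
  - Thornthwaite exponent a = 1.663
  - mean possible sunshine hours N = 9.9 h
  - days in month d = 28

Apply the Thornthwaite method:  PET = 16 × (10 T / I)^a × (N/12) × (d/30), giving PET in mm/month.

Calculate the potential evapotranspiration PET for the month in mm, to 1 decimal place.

10T/I = 10 × 25.0 / 73.6 = 3.3967
(10T/I)^a = 3.3967^1.663 = 7.6410
Uncorrected PET = 16 × 7.6410 = 122.256 mm
Correction = (N/12)(d/30) = (9.9/12)(28/30) = 0.7700
PET = 122.256 × 0.7700 = 94.137 mm/month

94.1 mm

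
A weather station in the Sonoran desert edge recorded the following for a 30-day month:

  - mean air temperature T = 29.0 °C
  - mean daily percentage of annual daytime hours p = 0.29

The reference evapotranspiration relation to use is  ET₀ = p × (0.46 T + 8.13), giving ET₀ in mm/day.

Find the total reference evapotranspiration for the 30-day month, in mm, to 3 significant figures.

187 mm

ET₀ = 0.29 × (0.46 × 29.0 + 8.13) = 0.29 × 21.470 = 6.2263 mm/d
Monthly total = 6.2263 × 30 = 186.789 mm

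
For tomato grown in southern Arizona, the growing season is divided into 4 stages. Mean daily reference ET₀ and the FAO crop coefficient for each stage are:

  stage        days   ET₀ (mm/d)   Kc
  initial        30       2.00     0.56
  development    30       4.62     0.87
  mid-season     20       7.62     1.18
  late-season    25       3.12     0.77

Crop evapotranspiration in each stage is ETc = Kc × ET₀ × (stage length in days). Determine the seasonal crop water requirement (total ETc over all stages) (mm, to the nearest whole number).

394 mm

initial: 0.56 × 2.00 × 30 = 33.60 mm
development: 0.87 × 4.62 × 30 = 120.58 mm
mid-season: 1.18 × 7.62 × 20 = 179.83 mm
late-season: 0.77 × 3.12 × 25 = 60.06 mm
Seasonal total = 394.07 mm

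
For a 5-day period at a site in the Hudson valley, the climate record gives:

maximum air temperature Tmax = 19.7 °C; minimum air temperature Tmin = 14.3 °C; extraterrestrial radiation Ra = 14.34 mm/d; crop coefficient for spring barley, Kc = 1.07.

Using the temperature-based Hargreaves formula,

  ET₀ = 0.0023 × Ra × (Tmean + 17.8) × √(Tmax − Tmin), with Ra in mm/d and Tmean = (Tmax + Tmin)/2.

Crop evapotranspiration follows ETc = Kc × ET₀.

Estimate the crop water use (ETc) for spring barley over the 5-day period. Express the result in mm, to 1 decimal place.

Tmean = (19.7 + 14.3)/2 = 17.00 °C
ET₀ = 0.0023 × 14.34 × (17.00 + 17.8) × √5.4 = 0.0023 × 14.34 × 34.80 × 2.3238 = 2.6672 mm/d
ETc = Kc × ET₀ = 1.07 × 2.6672 = 2.8539 mm/d
Over 5 days: 2.8539 × 5 = 14.270 mm

14.3 mm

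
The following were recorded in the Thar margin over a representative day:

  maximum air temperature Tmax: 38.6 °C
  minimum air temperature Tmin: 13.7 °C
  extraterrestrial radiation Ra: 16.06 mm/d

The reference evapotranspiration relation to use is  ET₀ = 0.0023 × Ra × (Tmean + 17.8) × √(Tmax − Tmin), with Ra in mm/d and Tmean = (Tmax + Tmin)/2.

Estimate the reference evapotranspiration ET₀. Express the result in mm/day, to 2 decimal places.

8.10 mm/day

Tmean = (38.6 + 13.7)/2 = 26.15 °C
ET₀ = 0.0023 × 16.06 × (26.15 + 17.8) × √24.9 = 0.0023 × 16.06 × 43.95 × 4.9900 = 8.1009 mm/d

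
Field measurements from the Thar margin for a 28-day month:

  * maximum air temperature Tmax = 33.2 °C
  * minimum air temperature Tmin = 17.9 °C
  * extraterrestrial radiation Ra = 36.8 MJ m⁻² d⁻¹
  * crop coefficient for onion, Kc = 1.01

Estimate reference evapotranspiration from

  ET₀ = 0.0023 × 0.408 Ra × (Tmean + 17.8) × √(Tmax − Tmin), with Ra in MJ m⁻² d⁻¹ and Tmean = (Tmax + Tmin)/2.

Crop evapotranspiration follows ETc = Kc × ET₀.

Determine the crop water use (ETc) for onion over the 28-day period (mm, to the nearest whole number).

Tmean = (33.2 + 17.9)/2 = 25.55 °C
0.408 Ra = 0.408 × 36.8 = 15.0144 mm/d equivalent
ET₀ = 0.0023 × 15.0144 × (25.55 + 17.8) × √15.3 = 0.0023 × 15.0144 × 43.35 × 3.9115 = 5.8556 mm/d
ETc = Kc × ET₀ = 1.01 × 5.8556 = 5.9142 mm/d
Over 28 days: 5.9142 × 28 = 165.598 mm

166 mm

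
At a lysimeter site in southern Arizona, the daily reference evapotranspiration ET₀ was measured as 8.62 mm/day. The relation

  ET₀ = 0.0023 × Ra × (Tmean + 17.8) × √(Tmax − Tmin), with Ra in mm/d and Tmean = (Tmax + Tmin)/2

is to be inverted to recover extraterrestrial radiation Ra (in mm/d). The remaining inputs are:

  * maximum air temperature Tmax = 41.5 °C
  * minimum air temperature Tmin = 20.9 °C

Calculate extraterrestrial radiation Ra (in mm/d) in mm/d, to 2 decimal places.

Tmean = 31.20 °C; √ΔT = 4.5387
Ra = ET₀ / [0.0023 × (Tmean+17.8) × √ΔT] = 8.62 / (0.0023 × 49.00 × 4.5387) = 16.852 mm/d

16.85 mm/d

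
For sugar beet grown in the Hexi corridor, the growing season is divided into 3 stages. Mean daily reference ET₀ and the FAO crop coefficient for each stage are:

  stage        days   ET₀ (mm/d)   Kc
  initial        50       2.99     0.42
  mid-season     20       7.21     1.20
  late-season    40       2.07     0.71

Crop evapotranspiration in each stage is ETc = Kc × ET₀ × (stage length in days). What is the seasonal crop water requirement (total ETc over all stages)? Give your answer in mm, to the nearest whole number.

295 mm

initial: 0.42 × 2.99 × 50 = 62.79 mm
mid-season: 1.20 × 7.21 × 20 = 173.04 mm
late-season: 0.71 × 2.07 × 40 = 58.79 mm
Seasonal total = 294.62 mm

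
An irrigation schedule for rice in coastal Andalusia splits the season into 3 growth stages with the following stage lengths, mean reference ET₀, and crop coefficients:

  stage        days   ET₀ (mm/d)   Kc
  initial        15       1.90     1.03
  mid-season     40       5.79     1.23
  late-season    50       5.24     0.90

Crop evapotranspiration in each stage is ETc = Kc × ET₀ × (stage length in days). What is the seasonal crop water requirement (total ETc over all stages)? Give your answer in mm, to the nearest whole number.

initial: 1.03 × 1.90 × 15 = 29.36 mm
mid-season: 1.23 × 5.79 × 40 = 284.87 mm
late-season: 0.90 × 5.24 × 50 = 235.80 mm
Seasonal total = 550.03 mm

550 mm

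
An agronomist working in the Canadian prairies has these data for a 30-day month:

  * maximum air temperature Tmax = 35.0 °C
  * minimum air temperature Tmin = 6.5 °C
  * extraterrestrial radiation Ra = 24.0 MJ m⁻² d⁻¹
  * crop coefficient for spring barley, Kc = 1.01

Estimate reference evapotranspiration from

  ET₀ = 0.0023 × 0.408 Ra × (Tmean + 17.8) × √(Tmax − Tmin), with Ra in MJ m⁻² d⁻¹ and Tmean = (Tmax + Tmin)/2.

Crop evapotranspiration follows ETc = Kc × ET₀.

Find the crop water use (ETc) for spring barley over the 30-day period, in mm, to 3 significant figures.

Tmean = (35.0 + 6.5)/2 = 20.75 °C
0.408 Ra = 0.408 × 24.0 = 9.7920 mm/d equivalent
ET₀ = 0.0023 × 9.7920 × (20.75 + 17.8) × √28.5 = 0.0023 × 9.7920 × 38.55 × 5.3385 = 4.6349 mm/d
ETc = Kc × ET₀ = 1.01 × 4.6349 = 4.6812 mm/d
Over 30 days: 4.6812 × 30 = 140.436 mm

140 mm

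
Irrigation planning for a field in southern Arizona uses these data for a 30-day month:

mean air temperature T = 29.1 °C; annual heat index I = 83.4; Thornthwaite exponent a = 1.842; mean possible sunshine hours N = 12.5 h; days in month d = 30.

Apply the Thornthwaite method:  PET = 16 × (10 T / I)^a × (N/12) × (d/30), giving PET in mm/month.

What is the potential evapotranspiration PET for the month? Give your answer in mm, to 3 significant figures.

10T/I = 10 × 29.1 / 83.4 = 3.4892
(10T/I)^a = 3.4892^1.842 = 9.9931
Uncorrected PET = 16 × 9.9931 = 159.890 mm
Correction = (N/12)(d/30) = (12.5/12)(30/30) = 1.0417
PET = 159.890 × 1.0417 = 166.557 mm/month

167 mm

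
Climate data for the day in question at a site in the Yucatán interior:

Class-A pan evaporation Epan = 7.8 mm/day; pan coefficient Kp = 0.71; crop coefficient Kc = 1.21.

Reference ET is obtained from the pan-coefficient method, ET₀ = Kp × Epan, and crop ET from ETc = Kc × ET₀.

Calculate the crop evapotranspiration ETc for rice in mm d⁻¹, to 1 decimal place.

6.7 mm d⁻¹

ET₀ = 0.71 × 7.8 = 5.5380 mm/d
ETc = Kc × ET₀ = 1.21 × 5.5380 = 6.7010 mm/d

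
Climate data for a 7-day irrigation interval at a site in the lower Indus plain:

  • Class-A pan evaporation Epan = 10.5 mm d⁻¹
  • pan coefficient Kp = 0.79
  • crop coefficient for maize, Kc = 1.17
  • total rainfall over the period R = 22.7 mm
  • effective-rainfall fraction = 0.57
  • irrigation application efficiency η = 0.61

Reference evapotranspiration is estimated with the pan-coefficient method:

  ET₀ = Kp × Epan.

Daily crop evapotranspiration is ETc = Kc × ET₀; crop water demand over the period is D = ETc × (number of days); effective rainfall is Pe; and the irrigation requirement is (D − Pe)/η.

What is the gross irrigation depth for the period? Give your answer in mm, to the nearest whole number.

90 mm

ET₀ = 0.79 × 10.5 = 8.2950 mm/d
ETc = Kc × ET₀ = 1.17 × 8.2950 = 9.7052 mm/d
Crop demand D = ETc × 7 d = 9.7052 × 7 = 67.936 mm
Pe = 0.57 × 22.7 = 12.939 mm
D − Pe = 67.936 − 12.939 = 54.997 mm
Gross irrigation = 54.997 / 0.61 = 90.159 mm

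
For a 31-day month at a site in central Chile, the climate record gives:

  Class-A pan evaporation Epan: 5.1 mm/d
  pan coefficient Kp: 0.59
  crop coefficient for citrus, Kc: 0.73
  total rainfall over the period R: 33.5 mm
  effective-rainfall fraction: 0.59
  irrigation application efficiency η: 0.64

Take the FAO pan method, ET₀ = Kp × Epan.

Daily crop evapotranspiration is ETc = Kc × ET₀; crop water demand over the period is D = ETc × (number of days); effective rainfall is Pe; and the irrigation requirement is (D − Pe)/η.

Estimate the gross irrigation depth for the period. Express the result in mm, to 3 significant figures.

ET₀ = 0.59 × 5.1 = 3.0090 mm/d
ETc = Kc × ET₀ = 0.73 × 3.0090 = 2.1966 mm/d
Crop demand D = ETc × 31 d = 2.1966 × 31 = 68.095 mm
Pe = 0.59 × 33.5 = 19.765 mm
D − Pe = 68.095 − 19.765 = 48.330 mm
Gross irrigation = 48.330 / 0.64 = 75.516 mm

75.5 mm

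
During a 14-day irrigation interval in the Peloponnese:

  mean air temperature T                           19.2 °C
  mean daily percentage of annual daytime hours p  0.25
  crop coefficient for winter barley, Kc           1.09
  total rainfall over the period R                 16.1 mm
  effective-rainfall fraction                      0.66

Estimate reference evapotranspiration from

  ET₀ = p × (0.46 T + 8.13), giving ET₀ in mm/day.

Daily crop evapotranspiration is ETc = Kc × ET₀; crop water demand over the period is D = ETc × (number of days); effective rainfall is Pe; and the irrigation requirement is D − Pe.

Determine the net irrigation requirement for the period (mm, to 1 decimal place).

ET₀ = 0.25 × (0.46 × 19.2 + 8.13) = 0.25 × 16.962 = 4.2405 mm/d
ETc = Kc × ET₀ = 1.09 × 4.2405 = 4.6221 mm/d
Crop demand D = ETc × 14 d = 4.6221 × 14 = 64.709 mm
Pe = 0.66 × 16.1 = 10.626 mm
D − Pe = 64.709 − 10.626 = 54.083 mm

54.1 mm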